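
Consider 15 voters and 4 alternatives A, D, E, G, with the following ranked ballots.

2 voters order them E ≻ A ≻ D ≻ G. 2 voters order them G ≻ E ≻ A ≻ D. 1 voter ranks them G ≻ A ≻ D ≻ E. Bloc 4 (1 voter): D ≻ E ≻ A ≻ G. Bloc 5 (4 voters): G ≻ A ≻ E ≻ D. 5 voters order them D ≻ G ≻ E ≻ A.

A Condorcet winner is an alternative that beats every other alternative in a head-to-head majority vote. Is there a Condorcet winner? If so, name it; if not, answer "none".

Check each pair by majority over 15 ballots:
A vs D: A preferred on 2+2+1+4 = 9 ballots; A wins 9–6.
A vs E: 1+4 = 5 for A, 10 for E — E by 10–5.
A vs G: A is ranked higher on 2+1 = 3 ballots, G on 12. G wins 12–3.
D vs E: D is ranked higher on 1+1+5 = 7 ballots, E on 8. E wins 8–7.
D vs G: D preferred on 2+1+5 = 8 ballots; D wins 8–7.
E vs G: E is ranked higher on 2+1 = 3 ballots, G on 12. G wins 12–3.
Each alternative drops at least one matchup (A loses to E; D loses to A; E loses to G; G loses to D); the cycle A beats D beats G beats A rules out a Condorcet winner.

none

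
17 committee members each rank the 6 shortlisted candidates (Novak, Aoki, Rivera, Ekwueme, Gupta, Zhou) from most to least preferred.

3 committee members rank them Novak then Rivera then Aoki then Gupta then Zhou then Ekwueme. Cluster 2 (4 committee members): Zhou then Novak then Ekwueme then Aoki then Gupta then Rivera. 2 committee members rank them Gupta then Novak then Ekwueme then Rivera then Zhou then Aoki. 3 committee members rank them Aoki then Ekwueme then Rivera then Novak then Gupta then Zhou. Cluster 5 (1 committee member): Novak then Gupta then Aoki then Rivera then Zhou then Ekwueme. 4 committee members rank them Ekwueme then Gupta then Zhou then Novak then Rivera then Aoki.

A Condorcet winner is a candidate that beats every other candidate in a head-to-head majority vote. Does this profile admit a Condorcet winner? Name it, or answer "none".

Novak

Pairwise majorities:
Novak vs Aoki: Novak is ranked higher on 3+4+2+1+4 = 14 ballots, Aoki on 3. Novak wins 14–3.
Novak vs Rivera: Novak preferred on 3+4+2+1+4 = 14 ballots; Novak wins 14–3.
Novak vs Ekwueme: 10 to 7, Novak.
Novak vs Gupta: 3+4+3+1 = 11 for Novak, 6 for Gupta — Novak by 11–6.
Novak vs Zhou: Novak is ranked higher on 3+2+3+1 = 9 ballots, Zhou on 8. Novak wins 9–8.
Aoki vs Rivera: Aoki is ranked higher on 4+3+1 = 8 ballots, Rivera on 9. Rivera wins 9–8.
Aoki vs Ekwueme: 7 to 10, Ekwueme.
Aoki vs Gupta: 10 to 7, Aoki.
Aoki vs Zhou: Aoki is ranked higher on 3+3+1 = 7 ballots, Zhou on 10. Zhou wins 10–7.
Rivera vs Ekwueme: 4 to 13, Ekwueme.
Rivera vs Gupta: 3+3 = 6 for Rivera, 11 for Gupta — Gupta by 11–6.
Rivera vs Zhou: Rivera is ranked higher on 3+2+3+1 = 9 ballots, Zhou on 8. Rivera wins 9–8.
Ekwueme vs Gupta: Ekwueme preferred on 4+3+4 = 11 ballots; Ekwueme wins 11–6.
Ekwueme vs Zhou: Ekwueme is ranked higher on 2+3+4 = 9 ballots, Zhou on 8. Ekwueme wins 9–8.
Gupta vs Zhou: 3+2+3+1+4 = 13 for Gupta, 4 for Zhou — Gupta by 13–4.
Novak defeats every rival head-to-head and is the Condorcet winner.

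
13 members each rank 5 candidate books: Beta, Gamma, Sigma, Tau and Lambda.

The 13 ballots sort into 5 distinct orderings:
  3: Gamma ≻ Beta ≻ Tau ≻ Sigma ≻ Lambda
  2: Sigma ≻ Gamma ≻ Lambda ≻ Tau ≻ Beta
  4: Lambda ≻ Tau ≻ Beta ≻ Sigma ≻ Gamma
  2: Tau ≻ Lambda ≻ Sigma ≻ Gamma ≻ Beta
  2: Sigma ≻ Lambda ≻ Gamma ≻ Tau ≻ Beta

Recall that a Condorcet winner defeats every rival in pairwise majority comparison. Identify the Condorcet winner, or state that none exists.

none

Head-to-head results (13 members):
Beta–Gamma: Gamma 9–4.
Beta–Sigma: Beta 7–6.
Beta vs Tau: Tau wins 10–3.
Beta vs Lambda: Lambda wins 10–3.
Gamma–Sigma: Sigma 10–3.
Gamma vs Tau: Gamma, 7–6.
Gamma vs Lambda: Lambda, 8–5.
Sigma vs Tau: Tau, 9–4.
Sigma vs Lambda: Sigma, 7–6.
Tau–Lambda: Lambda 8–5.
No book is unbeaten: Beta loses to Gamma; Gamma loses to Sigma; Sigma loses to Beta; Tau loses to Gamma; Lambda loses to Sigma. In particular Beta > Sigma > Gamma > Beta is a majority cycle — no Condorcet winner exists.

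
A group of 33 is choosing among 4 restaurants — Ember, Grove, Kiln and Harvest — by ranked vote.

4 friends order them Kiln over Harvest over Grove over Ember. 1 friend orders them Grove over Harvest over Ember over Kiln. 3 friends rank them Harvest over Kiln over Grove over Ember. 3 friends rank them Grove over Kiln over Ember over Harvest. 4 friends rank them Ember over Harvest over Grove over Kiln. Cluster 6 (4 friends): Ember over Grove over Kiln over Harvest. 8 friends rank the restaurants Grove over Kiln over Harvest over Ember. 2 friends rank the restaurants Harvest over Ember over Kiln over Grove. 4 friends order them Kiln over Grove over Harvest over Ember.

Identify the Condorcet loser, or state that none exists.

Ember

Pairwise majorities:
Ember–Grove: Grove 23–10.
Ember–Kiln: Kiln 22–11.
Ember vs Harvest: Harvest wins 22–11.
Grove vs Kiln: 20 to 13, Grove.
Grove vs Harvest: Grove, 20–13.
Kiln–Harvest: Kiln 23–10.
Ember loses to every other restaurant — it is the Condorcet loser.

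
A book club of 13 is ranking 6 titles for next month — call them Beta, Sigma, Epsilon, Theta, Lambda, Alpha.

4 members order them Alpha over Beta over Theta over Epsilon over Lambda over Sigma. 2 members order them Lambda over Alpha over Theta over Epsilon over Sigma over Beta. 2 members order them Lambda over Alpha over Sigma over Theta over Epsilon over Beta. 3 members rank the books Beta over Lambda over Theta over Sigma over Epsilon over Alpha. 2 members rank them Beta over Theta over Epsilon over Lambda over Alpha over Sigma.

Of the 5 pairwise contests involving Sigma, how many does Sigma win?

Sigma against each rival (13 members):
Sigma vs Beta: Sigma is ranked higher on 2+2 = 4 ballots, Beta on 9. Beta wins 9–4.
Sigma vs Epsilon: Epsilon, 8–5.
Sigma vs Theta: Sigma is ranked higher on 2 ballots, Theta on 11. Theta wins 11–2.
Sigma vs Lambda: Sigma preferred on 0 ballots; Lambda wins 13–0.
Sigma vs Alpha: Alpha, 10–3.
Sigma beats no one; loses to Beta, Epsilon, Theta, Lambda, Alpha — 0 pairwise wins.

0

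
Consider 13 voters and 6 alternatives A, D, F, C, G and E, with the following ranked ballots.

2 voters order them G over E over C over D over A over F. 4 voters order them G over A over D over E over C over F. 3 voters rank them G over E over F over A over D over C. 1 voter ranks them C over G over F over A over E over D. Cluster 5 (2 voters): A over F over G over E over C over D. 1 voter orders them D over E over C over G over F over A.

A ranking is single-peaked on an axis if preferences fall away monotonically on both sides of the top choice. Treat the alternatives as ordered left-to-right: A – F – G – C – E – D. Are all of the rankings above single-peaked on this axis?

Axis positions: A=1, F=2, G=3, C=4, E=5, D=6.
Cluster 1: ranking walks positions 3-5-4-6-1-2; E is ranked above C even though C lies between E and the peak G on the axis — preferences dip and rise again. Not single-peaked.
Cluster 2: ranking walks positions 3-1-6-5-4-2; A is ranked above F even though F lies between A and the peak G on the axis — preferences dip and rise again. Not single-peaked.
Cluster 3: ranking walks positions 3-5-2-1-6-4; E is ranked above C even though C lies between E and the peak G on the axis — preferences dip and rise again. Not single-peaked.
Cluster 4 (peak C at position 4): ranking walks positions 4-3-2-1-5-6, expanding outward from the peak — single-peaked.
Cluster 5: ranking walks positions 1-2-3-5-4-6; E is ranked above C even though C lies between E and the peak A on the axis — preferences dip and rise again. Not single-peaked.
Cluster 6 (peak D at position 6): ranking walks positions 6-5-4-3-2-1, expanding outward from the peak — single-peaked.
Cluster 1 violates single-peakedness, so the profile is not single-peaked on this axis.

no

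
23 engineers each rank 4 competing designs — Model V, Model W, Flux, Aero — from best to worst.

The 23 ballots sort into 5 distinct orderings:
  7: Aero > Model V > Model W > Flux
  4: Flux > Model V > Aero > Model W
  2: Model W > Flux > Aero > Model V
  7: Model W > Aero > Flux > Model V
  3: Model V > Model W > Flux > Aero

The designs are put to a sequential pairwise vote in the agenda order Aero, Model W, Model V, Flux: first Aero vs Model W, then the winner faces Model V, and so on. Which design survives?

Round 1: Aero vs Model W — 11–12, Model W advances.
Round 2: Model W vs Model V — 9–14, Model V advances.
Round 3: Model V vs Flux — 10–13, Flux advances.
The agenda winner is Flux.

Flux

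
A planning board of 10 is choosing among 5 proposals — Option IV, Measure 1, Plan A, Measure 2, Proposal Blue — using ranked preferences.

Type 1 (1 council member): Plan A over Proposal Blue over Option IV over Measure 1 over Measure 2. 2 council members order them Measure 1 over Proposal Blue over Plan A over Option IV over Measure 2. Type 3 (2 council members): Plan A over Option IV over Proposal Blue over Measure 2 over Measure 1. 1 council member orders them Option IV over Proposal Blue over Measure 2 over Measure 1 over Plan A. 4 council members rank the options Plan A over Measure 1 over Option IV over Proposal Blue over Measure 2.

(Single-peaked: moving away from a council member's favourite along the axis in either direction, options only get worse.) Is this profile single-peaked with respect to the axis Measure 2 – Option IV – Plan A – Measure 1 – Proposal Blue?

no

Axis positions: Measure 2=1, Option IV=2, Plan A=3, Measure 1=4, Proposal Blue=5.
Type 1: ranking walks positions 3-5-2-4-1; Proposal Blue is ranked above Measure 1 even though Measure 1 lies between Proposal Blue and the peak Plan A on the axis — preferences dip and rise again. Not single-peaked.
Type 2 (peak Measure 1 at position 4): ranking walks positions 4-5-3-2-1, expanding outward from the peak — single-peaked.
Type 3: ranking walks positions 3-2-5-1-4; Proposal Blue is ranked above Measure 1 even though Measure 1 lies between Proposal Blue and the peak Plan A on the axis — preferences dip and rise again. Not single-peaked.
Type 4: ranking walks positions 2-5-1-4-3; Proposal Blue is ranked above Plan A even though Plan A lies between Proposal Blue and the peak Option IV on the axis — preferences dip and rise again. Not single-peaked.
Type 5 (peak Plan A at position 3): ranking walks positions 3-4-2-5-1, expanding outward from the peak — single-peaked.
Type 1 violates single-peakedness, so the profile is not single-peaked on this axis.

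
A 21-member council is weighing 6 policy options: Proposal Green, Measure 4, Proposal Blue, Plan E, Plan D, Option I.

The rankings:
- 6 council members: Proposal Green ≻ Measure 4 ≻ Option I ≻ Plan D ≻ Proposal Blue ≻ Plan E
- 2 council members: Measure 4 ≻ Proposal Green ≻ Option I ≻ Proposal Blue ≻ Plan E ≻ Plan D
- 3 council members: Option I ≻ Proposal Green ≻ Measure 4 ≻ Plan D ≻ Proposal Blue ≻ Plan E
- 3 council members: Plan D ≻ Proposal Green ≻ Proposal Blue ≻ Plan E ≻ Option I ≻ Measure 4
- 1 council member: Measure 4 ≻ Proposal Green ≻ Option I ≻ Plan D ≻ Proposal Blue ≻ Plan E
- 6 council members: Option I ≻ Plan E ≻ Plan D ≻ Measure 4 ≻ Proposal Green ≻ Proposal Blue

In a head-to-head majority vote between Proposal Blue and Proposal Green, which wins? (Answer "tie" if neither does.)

No ballot ranks Proposal Blue above Proposal Green: 0.
Ballots ranking Proposal Green above Proposal Blue: 21 − 0 = 21.
Proposal Green wins the head-to-head 21–0.

Proposal Green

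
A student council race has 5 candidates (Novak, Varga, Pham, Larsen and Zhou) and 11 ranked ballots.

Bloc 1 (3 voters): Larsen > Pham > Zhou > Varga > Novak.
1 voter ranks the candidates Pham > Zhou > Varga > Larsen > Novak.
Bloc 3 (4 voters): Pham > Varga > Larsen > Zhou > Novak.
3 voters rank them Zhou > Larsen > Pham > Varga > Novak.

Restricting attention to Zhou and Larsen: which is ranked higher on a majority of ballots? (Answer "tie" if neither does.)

Ballots ranking Zhou above Larsen: 1 + 3 = 4.
Ballots ranking Larsen above Zhou: 11 − 4 = 7.
Larsen wins the head-to-head 7–4.

Larsen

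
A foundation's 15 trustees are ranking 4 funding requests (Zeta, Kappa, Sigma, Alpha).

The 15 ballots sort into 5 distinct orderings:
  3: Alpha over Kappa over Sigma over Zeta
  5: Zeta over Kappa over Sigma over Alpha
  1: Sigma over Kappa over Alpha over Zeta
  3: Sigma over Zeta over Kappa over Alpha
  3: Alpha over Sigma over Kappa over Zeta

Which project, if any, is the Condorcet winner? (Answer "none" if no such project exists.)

none

Head-to-head results (15 reviewers):
Zeta vs Kappa: Zeta, 8–7.
Zeta–Sigma: Sigma 10–5.
Zeta vs Alpha: Zeta wins 8–7.
Kappa vs Sigma: Kappa wins 8–7.
Kappa vs Alpha: Kappa, 9–6.
Sigma vs Alpha: Sigma wins 9–6.
No project is unbeaten: Zeta loses to Sigma; Kappa loses to Zeta; Sigma loses to Kappa; Alpha loses to Zeta. In particular Zeta > Kappa > Sigma > Zeta is a majority cycle — no Condorcet winner exists.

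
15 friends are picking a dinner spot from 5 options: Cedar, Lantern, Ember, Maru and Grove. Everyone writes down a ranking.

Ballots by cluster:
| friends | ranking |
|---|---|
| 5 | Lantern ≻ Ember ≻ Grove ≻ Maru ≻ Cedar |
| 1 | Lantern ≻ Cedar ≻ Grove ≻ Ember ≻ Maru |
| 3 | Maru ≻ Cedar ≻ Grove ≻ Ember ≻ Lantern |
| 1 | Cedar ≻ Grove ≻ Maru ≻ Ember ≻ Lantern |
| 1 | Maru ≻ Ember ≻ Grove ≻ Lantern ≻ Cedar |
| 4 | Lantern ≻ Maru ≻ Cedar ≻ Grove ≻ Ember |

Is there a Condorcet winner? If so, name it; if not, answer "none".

Lantern

Check each pair by majority over 15 ballots:
Cedar vs Lantern: 4 to 11, Lantern.
Cedar vs Ember: Cedar, 9–6.
Cedar vs Maru: Maru wins 13–2.
Cedar vs Grove: Cedar is ranked higher on 1+3+1+4 = 9 ballots, Grove on 6. Cedar wins 9–6.
Lantern vs Ember: Lantern, 10–5.
Lantern vs Maru: Lantern preferred on 5+1+4 = 10 ballots; Lantern wins 10–5.
Lantern vs Grove: 10 to 5, Lantern.
Ember vs Maru: Maru, 9–6.
Ember–Grove: Grove 9–6.
Maru vs Grove: Maru, 8–7.
Lantern defeats every rival head-to-head and is the Condorcet winner.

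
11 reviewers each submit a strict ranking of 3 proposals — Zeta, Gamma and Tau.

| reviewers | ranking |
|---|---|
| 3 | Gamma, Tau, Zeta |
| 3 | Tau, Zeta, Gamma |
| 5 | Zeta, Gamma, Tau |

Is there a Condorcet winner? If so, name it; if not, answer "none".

none

Pairwise majorities:
Zeta vs Gamma: Zeta wins 8–3.
Zeta vs Tau: Tau, 6–5.
Gamma–Tau: Gamma 8–3.
Each project drops at least one matchup (Zeta loses to Tau; Gamma loses to Zeta; Tau loses to Gamma); the cycle Zeta > Gamma > Tau > Zeta rules out a Condorcet winner.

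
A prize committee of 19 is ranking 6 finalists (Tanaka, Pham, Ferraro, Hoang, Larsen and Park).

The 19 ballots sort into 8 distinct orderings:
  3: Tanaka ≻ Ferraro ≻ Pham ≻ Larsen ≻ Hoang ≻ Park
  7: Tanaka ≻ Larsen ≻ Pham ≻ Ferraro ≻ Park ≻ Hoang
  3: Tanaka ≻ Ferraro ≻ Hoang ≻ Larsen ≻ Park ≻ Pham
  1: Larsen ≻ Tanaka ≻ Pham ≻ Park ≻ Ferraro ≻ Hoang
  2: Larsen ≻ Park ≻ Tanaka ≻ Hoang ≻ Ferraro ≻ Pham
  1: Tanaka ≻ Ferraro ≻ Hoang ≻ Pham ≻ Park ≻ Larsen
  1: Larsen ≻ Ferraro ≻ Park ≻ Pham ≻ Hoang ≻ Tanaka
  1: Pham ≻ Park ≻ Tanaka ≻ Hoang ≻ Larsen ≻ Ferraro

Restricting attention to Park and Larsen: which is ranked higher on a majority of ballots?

Ballots ranking Park above Larsen: 1 + 1 = 2.
Ballots ranking Larsen above Park: 19 − 2 = 17.
Larsen wins the head-to-head 17–2.

Larsen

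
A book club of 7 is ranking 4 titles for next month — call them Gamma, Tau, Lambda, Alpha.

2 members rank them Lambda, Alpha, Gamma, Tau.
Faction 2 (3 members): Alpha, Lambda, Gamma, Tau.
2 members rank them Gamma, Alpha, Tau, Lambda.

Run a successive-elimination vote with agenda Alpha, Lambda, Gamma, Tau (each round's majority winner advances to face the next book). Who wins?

Round 1: Alpha vs Lambda — 5–2, Alpha advances.
Round 2: Alpha vs Gamma — 5–2, Alpha advances.
Round 3: Alpha vs Tau — 7–0, Alpha advances.
Alpha survives the agenda.

Alpha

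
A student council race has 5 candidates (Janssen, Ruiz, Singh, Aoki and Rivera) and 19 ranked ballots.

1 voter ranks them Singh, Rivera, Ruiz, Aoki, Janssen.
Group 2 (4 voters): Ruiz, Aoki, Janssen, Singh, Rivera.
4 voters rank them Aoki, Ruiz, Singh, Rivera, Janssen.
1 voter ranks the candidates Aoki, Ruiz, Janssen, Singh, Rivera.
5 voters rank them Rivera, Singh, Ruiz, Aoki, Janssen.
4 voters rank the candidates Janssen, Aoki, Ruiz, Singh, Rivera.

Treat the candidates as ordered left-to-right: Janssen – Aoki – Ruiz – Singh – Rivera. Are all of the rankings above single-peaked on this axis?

Axis positions: Janssen=1, Aoki=2, Ruiz=3, Singh=4, Rivera=5.
Group 1 (peak Singh at position 4): ranking walks positions 4-5-3-2-1, expanding outward from the peak — single-peaked.
Group 2 (peak Ruiz at position 3): ranking walks positions 3-2-1-4-5, expanding outward from the peak — single-peaked.
Group 3 (peak Aoki at position 2): ranking walks positions 2-3-4-5-1, expanding outward from the peak — single-peaked.
Group 4 (peak Aoki at position 2): ranking walks positions 2-3-1-4-5, expanding outward from the peak — single-peaked.
Group 5 (peak Rivera at position 5): ranking walks positions 5-4-3-2-1, expanding outward from the peak — single-peaked.
Group 6 (peak Janssen at position 1): ranking walks positions 1-2-3-4-5, expanding outward from the peak — single-peaked.
Every ranking is single-peaked on this axis.

yes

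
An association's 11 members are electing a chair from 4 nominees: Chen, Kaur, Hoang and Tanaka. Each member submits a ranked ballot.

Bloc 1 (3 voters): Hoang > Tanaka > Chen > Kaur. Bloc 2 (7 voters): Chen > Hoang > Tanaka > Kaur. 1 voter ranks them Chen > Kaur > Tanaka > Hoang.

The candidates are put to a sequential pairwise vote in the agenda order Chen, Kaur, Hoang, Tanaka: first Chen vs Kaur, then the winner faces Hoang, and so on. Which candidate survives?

Chen

Round 1: Chen vs Kaur — 11–0, Chen advances.
Round 2: Chen vs Hoang — 8–3, Chen advances.
Round 3: Chen vs Tanaka — 8–3, Chen advances.
The agenda winner is Chen.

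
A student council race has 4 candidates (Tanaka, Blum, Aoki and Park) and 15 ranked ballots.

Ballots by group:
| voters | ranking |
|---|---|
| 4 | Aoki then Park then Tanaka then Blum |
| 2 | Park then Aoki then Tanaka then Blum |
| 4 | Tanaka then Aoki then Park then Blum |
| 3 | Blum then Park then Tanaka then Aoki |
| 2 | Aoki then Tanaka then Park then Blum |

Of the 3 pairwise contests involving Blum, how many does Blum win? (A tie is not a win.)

Blum against each rival (15 voters):
Blum vs Tanaka: 3 to 12, Tanaka.
Blum vs Aoki: 3 to 12, Aoki.
Blum vs Park: Blum preferred on 3 ballots; Park wins 12–3.
Blum beats no one; loses to Tanaka, Aoki, Park — 0 pairwise wins.

0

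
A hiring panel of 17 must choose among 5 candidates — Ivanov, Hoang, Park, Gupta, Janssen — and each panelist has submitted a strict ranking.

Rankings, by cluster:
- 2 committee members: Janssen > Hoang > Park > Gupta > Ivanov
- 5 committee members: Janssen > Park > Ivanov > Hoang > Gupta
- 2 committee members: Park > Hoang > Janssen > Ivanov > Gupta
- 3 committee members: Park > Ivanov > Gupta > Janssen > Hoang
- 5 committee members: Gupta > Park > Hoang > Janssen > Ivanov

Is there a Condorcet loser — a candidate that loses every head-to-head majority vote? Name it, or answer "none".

Gupta

Head-to-head results (17 committee members):
Ivanov vs Hoang: Hoang, 9–8.
Ivanov vs Park: 0 for Ivanov, 17 for Park — Park by 17–0.
Ivanov vs Gupta: 10 to 7, Ivanov.
Ivanov vs Janssen: 3 for Ivanov, 14 for Janssen — Janssen by 14–3.
Hoang vs Park: 2 to 15, Park.
Hoang vs Gupta: Hoang wins 9–8.
Hoang vs Janssen: Hoang is ranked higher on 2+5 = 7 ballots, Janssen on 10. Janssen wins 10–7.
Park vs Gupta: 12 to 5, Park.
Park vs Janssen: Park preferred on 2+3+5 = 10 ballots; Park wins 10–7.
Gupta vs Janssen: Gupta preferred on 3+5 = 8 ballots; Janssen wins 9–8.
Gupta loses to every other candidate — it is the Condorcet loser.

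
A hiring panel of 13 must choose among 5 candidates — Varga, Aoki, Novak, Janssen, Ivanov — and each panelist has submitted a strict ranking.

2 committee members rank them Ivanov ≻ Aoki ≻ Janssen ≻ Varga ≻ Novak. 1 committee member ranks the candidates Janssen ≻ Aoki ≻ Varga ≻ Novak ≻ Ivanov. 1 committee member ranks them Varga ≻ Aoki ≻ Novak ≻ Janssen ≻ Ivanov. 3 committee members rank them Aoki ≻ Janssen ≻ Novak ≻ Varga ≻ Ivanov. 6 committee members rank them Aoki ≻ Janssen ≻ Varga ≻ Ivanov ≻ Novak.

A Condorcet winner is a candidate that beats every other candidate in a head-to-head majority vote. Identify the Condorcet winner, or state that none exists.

Aoki

Pairwise majorities:
Varga vs Aoki: Aoki wins 12–1.
Varga vs Novak: Varga, 10–3.
Varga vs Janssen: Janssen wins 12–1.
Varga vs Ivanov: Varga, 11–2.
Aoki vs Novak: 2+1+1+3+6 = 13 for Aoki, 0 for Novak — Aoki by 13–0.
Aoki vs Janssen: Aoki, 12–1.
Aoki vs Ivanov: Aoki, 11–2.
Novak vs Janssen: Novak is ranked higher on 1 ballot, Janssen on 12. Janssen wins 12–1.
Novak vs Ivanov: Novak is ranked higher on 1+1+3 = 5 ballots, Ivanov on 8. Ivanov wins 8–5.
Janssen vs Ivanov: Janssen, 11–2.
Aoki wins every pairwise contest, so Aoki is the Condorcet winner.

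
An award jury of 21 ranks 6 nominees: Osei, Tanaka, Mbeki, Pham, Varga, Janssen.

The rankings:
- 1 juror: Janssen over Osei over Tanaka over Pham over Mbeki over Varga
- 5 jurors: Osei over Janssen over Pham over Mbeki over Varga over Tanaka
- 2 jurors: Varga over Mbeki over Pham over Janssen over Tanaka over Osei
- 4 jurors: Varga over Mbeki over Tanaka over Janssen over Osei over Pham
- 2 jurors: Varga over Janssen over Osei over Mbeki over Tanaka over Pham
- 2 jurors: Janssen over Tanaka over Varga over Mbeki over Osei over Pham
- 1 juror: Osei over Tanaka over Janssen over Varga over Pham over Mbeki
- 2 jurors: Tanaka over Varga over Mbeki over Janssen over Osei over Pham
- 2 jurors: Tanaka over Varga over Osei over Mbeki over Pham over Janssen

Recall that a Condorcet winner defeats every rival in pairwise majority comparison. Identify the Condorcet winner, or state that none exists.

Check each pair by majority over 21 ballots:
Osei vs Tanaka: Osei preferred on 1+5+2+1 = 9 ballots; Tanaka wins 12–9.
Osei vs Mbeki: 1+5+2+1+2 = 11 for Osei, 10 for Mbeki — Osei by 11–10.
Osei vs Pham: Osei is ranked higher on 19 ballots, Pham on 2. Osei wins 19–2.
Osei vs Varga: 7 to 14, Varga.
Osei vs Janssen: Osei preferred on 5+1+2 = 8 ballots; Janssen wins 13–8.
Tanaka vs Mbeki: Tanaka is ranked higher on 1+2+1+2+2 = 8 ballots, Mbeki on 13. Mbeki wins 13–8.
Tanaka vs Pham: Tanaka preferred on 14 ballots; Tanaka wins 14–7.
Tanaka vs Varga: Tanaka preferred on 1+2+1+2+2 = 8 ballots; Varga wins 13–8.
Tanaka vs Janssen: 4+1+2+2 = 9 for Tanaka, 12 for Janssen — Janssen by 12–9.
Mbeki vs Pham: 14 to 7, Mbeki.
Mbeki vs Varga: 6 to 15, Varga.
Mbeki vs Janssen: Mbeki is ranked higher on 2+4+2+2 = 10 ballots, Janssen on 11. Janssen wins 11–10.
Pham vs Varga: 1+5 = 6 for Pham, 15 for Varga — Varga by 15–6.
Pham vs Janssen: Pham is ranked higher on 2+2 = 4 ballots, Janssen on 17. Janssen wins 17–4.
Varga vs Janssen: 12 to 9, Varga.
Only Varga has no losses; Varga is the Condorcet winner.

Varga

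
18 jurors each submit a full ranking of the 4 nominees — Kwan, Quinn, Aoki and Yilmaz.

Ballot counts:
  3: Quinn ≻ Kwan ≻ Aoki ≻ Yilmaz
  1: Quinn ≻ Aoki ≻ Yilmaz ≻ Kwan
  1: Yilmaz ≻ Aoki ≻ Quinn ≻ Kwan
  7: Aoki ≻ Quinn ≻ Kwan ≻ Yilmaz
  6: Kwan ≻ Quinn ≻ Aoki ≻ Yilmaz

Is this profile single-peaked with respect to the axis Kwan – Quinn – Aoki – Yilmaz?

yes

Axis positions: Kwan=1, Quinn=2, Aoki=3, Yilmaz=4.
Type 1 (peak Quinn at position 2): ranking walks positions 2-1-3-4, expanding outward from the peak — single-peaked.
Type 2 (peak Quinn at position 2): ranking walks positions 2-3-4-1, expanding outward from the peak — single-peaked.
Type 3 (peak Yilmaz at position 4): ranking walks positions 4-3-2-1, expanding outward from the peak — single-peaked.
Type 4 (peak Aoki at position 3): ranking walks positions 3-2-1-4, expanding outward from the peak — single-peaked.
Type 5 (peak Kwan at position 1): ranking walks positions 1-2-3-4, expanding outward from the peak — single-peaked.
Every ranking is single-peaked on this axis.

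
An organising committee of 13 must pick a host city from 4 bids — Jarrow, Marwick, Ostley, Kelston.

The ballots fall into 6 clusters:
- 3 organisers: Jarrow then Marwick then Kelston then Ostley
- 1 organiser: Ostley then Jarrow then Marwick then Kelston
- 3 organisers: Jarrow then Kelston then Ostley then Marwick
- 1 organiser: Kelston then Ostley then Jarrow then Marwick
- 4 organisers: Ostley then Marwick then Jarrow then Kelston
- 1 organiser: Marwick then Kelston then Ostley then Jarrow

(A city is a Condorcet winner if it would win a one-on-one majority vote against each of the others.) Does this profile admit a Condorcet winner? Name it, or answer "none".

none

Head-to-head results (13 organisers):
Jarrow vs Marwick: Jarrow is ranked higher on 3+1+3+1 = 8 ballots, Marwick on 5. Jarrow wins 8–5.
Jarrow vs Ostley: 6 to 7, Ostley.
Jarrow vs Kelston: Jarrow is ranked higher on 3+1+3+4 = 11 ballots, Kelston on 2. Jarrow wins 11–2.
Marwick vs Ostley: Marwick is ranked higher on 3+1 = 4 ballots, Ostley on 9. Ostley wins 9–4.
Marwick vs Kelston: Marwick, 9–4.
Ostley vs Kelston: Kelston, 8–5.
No city is unbeaten: Jarrow loses to Ostley; Marwick loses to Jarrow; Ostley loses to Kelston; Kelston loses to Jarrow. In particular Jarrow → Kelston → Ostley → Jarrow is a majority cycle — no Condorcet winner exists.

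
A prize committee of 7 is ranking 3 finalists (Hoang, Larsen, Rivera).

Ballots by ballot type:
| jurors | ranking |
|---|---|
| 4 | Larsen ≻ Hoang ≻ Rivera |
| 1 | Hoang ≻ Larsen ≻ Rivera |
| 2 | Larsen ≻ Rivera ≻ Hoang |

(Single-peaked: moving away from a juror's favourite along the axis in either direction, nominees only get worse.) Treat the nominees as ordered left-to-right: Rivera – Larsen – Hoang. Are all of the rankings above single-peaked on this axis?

Axis positions: Rivera=1, Larsen=2, Hoang=3.
Ballot type 1 (peak Larsen at position 2): ranking walks positions 2-3-1, expanding outward from the peak — single-peaked.
Ballot type 2 (peak Hoang at position 3): ranking walks positions 3-2-1, expanding outward from the peak — single-peaked.
Ballot type 3 (peak Larsen at position 2): ranking walks positions 2-1-3, expanding outward from the peak — single-peaked.
Every ranking is single-peaked on this axis.

yes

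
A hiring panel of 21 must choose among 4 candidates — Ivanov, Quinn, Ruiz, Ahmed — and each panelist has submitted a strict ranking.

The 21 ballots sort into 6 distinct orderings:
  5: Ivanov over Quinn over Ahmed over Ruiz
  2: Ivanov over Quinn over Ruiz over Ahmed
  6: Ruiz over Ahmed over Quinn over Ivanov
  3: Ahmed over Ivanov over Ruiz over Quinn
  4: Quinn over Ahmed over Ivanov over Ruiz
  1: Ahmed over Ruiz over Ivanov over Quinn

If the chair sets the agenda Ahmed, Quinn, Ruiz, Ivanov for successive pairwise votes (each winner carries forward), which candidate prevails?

Ivanov

Round 1: Ahmed vs Quinn — 10–11, Quinn advances.
Round 2: Quinn vs Ruiz — 11–10, Quinn advances.
Round 3: Quinn vs Ivanov — 10–11, Ivanov advances.
The agenda winner is Ivanov.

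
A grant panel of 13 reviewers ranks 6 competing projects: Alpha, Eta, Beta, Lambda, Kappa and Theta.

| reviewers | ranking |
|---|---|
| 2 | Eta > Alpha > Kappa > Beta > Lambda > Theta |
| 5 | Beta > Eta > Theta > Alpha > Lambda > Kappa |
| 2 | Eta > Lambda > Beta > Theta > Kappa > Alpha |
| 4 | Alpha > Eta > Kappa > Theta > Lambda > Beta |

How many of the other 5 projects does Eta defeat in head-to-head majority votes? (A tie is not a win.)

5

Eta against each rival (13 reviewers):
Eta–Alpha: Eta 9–4.
Eta vs Beta: Eta preferred on 2+2+4 = 8 ballots; Eta wins 8–5.
Eta vs Lambda: Eta, 13–0.
Eta vs Kappa: Eta, 13–0.
Eta vs Theta: Eta is ranked higher on 2+5+2+4 = 13 ballots, Theta on 0. Eta wins 13–0.
Eta beats Alpha, Beta, Lambda, Kappa, Theta — 5 pairwise wins.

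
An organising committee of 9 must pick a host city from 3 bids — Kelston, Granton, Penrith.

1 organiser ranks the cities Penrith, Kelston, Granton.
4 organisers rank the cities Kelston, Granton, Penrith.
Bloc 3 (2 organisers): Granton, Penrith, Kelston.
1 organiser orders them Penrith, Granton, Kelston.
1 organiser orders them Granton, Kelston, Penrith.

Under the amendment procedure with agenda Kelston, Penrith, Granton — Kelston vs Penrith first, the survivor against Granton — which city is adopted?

Round 1: Kelston vs Penrith — 5–4, Kelston advances.
Round 2: Kelston vs Granton — 5–4, Kelston advances.
Kelston survives the agenda.

Kelston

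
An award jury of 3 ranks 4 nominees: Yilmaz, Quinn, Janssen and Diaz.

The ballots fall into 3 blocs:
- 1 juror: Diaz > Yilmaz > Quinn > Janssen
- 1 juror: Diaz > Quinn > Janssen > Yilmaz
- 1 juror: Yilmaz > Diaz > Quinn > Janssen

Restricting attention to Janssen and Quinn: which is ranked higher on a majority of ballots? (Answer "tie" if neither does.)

No ballot ranks Janssen above Quinn: 0.
Ballots ranking Quinn above Janssen: 3 − 0 = 3.
Quinn wins the head-to-head 3–0.

Quinn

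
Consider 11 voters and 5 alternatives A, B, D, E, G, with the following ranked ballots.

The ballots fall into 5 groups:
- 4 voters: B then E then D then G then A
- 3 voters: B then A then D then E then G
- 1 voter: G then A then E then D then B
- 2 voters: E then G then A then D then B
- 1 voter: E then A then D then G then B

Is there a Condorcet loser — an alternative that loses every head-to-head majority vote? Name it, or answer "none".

none

Pairwise majorities:
A–B: B 7–4.
A vs D: 3+1+2+1 = 7 for A, 4 for D — A by 7–4.
A vs E: A preferred on 3+1 = 4 ballots; E wins 7–4.
A vs G: A is ranked higher on 3+1 = 4 ballots, G on 7. G wins 7–4.
B vs D: B, 7–4.
B vs E: 4+3 = 7 for B, 4 for E — B by 7–4.
B vs G: B is ranked higher on 4+3 = 7 ballots, G on 4. B wins 7–4.
D–E: E 8–3.
D–G: D 8–3.
E vs G: E preferred on 4+3+2+1 = 10 ballots; E wins 10–1.
Each alternative has at least one pairwise win (A beats D; B beats A; D beats G; E beats A; G beats A) — no Condorcet loser.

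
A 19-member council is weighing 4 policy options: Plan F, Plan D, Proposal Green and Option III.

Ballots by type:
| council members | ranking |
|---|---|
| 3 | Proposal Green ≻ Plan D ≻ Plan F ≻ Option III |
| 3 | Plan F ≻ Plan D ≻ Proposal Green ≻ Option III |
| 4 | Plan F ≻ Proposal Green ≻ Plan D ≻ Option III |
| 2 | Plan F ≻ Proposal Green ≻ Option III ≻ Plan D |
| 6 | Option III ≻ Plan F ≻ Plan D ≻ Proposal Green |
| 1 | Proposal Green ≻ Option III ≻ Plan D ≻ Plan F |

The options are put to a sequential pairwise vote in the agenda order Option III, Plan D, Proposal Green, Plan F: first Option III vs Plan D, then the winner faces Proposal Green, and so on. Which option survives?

Round 1: Option III vs Plan D — 9–10, Plan D advances.
Round 2: Plan D vs Proposal Green — 9–10, Proposal Green advances.
Round 3: Proposal Green vs Plan F — 4–15, Plan F advances.
Plan F survives the agenda.

Plan F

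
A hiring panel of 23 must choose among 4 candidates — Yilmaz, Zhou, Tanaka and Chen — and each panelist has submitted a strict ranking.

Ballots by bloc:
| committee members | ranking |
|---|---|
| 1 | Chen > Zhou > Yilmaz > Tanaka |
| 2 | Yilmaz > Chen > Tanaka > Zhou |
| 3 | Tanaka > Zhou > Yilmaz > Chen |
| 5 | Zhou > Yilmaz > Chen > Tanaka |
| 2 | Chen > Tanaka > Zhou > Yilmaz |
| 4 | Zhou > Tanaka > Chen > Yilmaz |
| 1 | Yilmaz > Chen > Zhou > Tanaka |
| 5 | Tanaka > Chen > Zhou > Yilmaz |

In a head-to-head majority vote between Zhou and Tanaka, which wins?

Ballots ranking Zhou above Tanaka: 1 + 5 + 4 + 1 = 11.
Ballots ranking Tanaka above Zhou: 23 − 11 = 12.
Tanaka wins the head-to-head 12–11.

Tanaka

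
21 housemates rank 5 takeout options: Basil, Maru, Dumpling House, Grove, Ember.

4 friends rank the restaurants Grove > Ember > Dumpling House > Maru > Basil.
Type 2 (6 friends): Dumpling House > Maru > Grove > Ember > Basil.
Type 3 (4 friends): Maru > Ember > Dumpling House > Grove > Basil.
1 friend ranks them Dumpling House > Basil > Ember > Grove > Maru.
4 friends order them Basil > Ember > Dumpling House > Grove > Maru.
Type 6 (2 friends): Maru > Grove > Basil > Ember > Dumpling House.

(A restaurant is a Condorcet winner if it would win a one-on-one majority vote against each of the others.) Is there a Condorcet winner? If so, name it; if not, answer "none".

Check each pair by majority over 21 ballots:
Basil vs Maru: 5 to 16, Maru.
Basil vs Dumpling House: 4+2 = 6 for Basil, 15 for Dumpling House — Dumpling House by 15–6.
Basil vs Grove: 1+4 = 5 for Basil, 16 for Grove — Grove by 16–5.
Basil vs Ember: Basil is ranked higher on 1+4+2 = 7 ballots, Ember on 14. Ember wins 14–7.
Maru vs Dumpling House: 6 to 15, Dumpling House.
Maru vs Grove: Maru preferred on 6+4+2 = 12 ballots; Maru wins 12–9.
Maru vs Ember: 12 to 9, Maru.
Dumpling House vs Grove: Dumpling House preferred on 6+4+1+4 = 15 ballots; Dumpling House wins 15–6.
Dumpling House vs Ember: 7 to 14, Ember.
Grove vs Ember: Grove preferred on 4+6+2 = 12 ballots; Grove wins 12–9.
No restaurant is unbeaten: Basil loses to Maru; Maru loses to Dumpling House; Dumpling House loses to Ember; Grove loses to Maru; Ember loses to Maru. In particular Maru beats Ember beats Dumpling House beats Maru is a majority cycle — no Condorcet winner exists.

none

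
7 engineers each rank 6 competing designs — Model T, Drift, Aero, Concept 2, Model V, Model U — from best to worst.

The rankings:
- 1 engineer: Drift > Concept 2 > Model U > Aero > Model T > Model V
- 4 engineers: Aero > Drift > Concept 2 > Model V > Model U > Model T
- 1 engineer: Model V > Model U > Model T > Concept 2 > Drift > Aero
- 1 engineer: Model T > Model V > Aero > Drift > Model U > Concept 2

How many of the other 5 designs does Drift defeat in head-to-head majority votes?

Drift against each rival (7 engineers):
Drift vs Model T: Drift preferred on 1+4 = 5 ballots; Drift wins 5–2.
Drift vs Aero: 2 to 5, Aero.
Drift vs Concept 2: 6 to 1, Drift.
Drift vs Model V: 5 to 2, Drift.
Drift vs Model U: 1+4+1 = 6 for Drift, 1 for Model U — Drift by 6–1.
Drift beats Model T, Concept 2, Model V, Model U; loses to Aero — 4 pairwise wins.

4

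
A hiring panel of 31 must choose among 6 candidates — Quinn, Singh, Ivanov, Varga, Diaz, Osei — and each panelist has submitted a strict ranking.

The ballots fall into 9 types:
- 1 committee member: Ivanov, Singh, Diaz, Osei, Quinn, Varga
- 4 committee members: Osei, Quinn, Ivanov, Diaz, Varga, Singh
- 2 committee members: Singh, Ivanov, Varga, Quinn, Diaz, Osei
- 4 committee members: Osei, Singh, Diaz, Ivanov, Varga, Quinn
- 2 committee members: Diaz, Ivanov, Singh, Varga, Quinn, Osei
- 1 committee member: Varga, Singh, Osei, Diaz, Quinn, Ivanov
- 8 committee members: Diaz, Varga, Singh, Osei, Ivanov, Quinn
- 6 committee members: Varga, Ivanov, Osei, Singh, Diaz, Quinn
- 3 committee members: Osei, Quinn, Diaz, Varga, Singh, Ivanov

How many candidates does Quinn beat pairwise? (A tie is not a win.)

Quinn against each rival (31 committee members):
Quinn vs Singh: Singh wins 24–7.
Quinn vs Ivanov: Ivanov, 23–8.
Quinn vs Varga: Varga, 23–8.
Quinn vs Diaz: Quinn is ranked higher on 4+2+3 = 9 ballots, Diaz on 22. Diaz wins 22–9.
Quinn–Osei: Osei 27–4.
Quinn beats no one; loses to Singh, Ivanov, Varga, Diaz, Osei — 0 pairwise wins.

0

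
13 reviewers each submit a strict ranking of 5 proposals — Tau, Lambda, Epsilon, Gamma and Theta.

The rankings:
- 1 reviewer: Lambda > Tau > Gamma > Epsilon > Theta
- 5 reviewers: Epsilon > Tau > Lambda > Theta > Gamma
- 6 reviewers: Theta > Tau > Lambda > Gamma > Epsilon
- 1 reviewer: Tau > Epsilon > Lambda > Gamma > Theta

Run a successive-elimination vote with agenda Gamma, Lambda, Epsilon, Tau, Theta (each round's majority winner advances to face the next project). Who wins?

Tau

Round 1: Gamma vs Lambda — 0–13, Lambda advances.
Round 2: Lambda vs Epsilon — 7–6, Lambda advances.
Round 3: Lambda vs Tau — 1–12, Tau advances.
Round 4: Tau vs Theta — 7–6, Tau advances.
The agenda winner is Tau.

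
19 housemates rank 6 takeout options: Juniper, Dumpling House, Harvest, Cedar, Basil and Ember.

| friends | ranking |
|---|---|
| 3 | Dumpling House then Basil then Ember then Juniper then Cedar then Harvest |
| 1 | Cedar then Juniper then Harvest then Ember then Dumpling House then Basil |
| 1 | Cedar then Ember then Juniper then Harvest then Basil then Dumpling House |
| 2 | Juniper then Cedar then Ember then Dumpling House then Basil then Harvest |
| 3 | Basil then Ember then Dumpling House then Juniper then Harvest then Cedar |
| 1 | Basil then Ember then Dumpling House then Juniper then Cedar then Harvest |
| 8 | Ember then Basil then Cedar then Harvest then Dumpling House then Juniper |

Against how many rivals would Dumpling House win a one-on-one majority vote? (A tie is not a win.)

Dumpling House against each rival (19 friends):
Dumpling House–Juniper: Dumpling House 15–4.
Dumpling House vs Harvest: Dumpling House preferred on 3+2+3+1 = 9 ballots; Harvest wins 10–9.
Dumpling House vs Cedar: 3+3+1 = 7 for Dumpling House, 12 for Cedar — Cedar by 12–7.
Dumpling House vs Basil: Basil wins 13–6.
Dumpling House vs Ember: 3 for Dumpling House, 16 for Ember — Ember by 16–3.
Dumpling House beats Juniper; loses to Harvest, Cedar, Basil, Ember — 1 pairwise win.

1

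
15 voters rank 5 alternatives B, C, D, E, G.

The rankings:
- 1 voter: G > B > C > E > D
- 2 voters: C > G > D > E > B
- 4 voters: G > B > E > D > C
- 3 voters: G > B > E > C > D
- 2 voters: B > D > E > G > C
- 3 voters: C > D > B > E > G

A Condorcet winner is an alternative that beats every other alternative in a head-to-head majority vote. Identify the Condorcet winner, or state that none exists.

Pairwise majorities:
B vs C: B wins 10–5.
B vs D: B, 10–5.
B vs E: B wins 13–2.
B vs G: G wins 10–5.
C–D: C 9–6.
C vs E: E, 9–6.
C–G: G 10–5.
D vs E: E wins 8–7.
D–G: G 10–5.
E vs G: G, 10–5.
G beats each of B, C, D, E — G is the Condorcet winner.

G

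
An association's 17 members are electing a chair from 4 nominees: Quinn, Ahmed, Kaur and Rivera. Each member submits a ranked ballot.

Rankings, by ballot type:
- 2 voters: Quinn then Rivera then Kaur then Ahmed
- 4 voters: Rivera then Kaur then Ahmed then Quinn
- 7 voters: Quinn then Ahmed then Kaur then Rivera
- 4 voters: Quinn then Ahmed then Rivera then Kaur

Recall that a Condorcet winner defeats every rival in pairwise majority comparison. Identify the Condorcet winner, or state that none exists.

Quinn

Pairwise majorities:
Quinn vs Ahmed: Quinn, 13–4.
Quinn vs Kaur: Quinn, 13–4.
Quinn vs Rivera: Quinn wins 13–4.
Ahmed vs Kaur: Ahmed wins 11–6.
Ahmed vs Rivera: Ahmed, 11–6.
Kaur vs Rivera: Rivera, 10–7.
Quinn beats each of Ahmed, Kaur, Rivera — Quinn is the Condorcet winner.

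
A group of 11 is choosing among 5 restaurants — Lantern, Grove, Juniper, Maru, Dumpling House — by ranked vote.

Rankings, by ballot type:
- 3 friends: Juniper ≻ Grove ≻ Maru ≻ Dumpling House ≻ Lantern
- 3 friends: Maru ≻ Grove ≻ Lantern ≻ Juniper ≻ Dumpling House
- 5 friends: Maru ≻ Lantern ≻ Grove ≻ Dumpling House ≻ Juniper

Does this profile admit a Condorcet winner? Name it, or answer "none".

Maru

Check each pair by majority over 11 ballots:
Lantern vs Grove: Lantern is ranked higher on 5 ballots, Grove on 6. Grove wins 6–5.
Lantern vs Juniper: Lantern preferred on 3+5 = 8 ballots; Lantern wins 8–3.
Lantern vs Maru: 0 for Lantern, 11 for Maru — Maru by 11–0.
Lantern vs Dumpling House: 3+5 = 8 for Lantern, 3 for Dumpling House — Lantern by 8–3.
Grove vs Juniper: 3+5 = 8 for Grove, 3 for Juniper — Grove by 8–3.
Grove vs Maru: 3 for Grove, 8 for Maru — Maru by 8–3.
Grove vs Dumpling House: 3+3+5 = 11 for Grove, 0 for Dumpling House — Grove by 11–0.
Juniper vs Maru: 3 to 8, Maru.
Juniper vs Dumpling House: 3+3 = 6 for Juniper, 5 for Dumpling House — Juniper by 6–5.
Maru vs Dumpling House: 3+3+5 = 11 for Maru, 0 for Dumpling House — Maru by 11–0.
Maru defeats every rival head-to-head and is the Condorcet winner.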